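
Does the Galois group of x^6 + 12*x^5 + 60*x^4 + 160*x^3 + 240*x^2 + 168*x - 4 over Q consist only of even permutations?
Yes

The polynomial is irreducible of degree 6 over Q. Its discriminant is 746496000000 = 864000^2, a perfect square. A Galois group lies in the alternating group exactly when the discriminant is a square in Q, so the Galois group (A_6) is contained in A_6.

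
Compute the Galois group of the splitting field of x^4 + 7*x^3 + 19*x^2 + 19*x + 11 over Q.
The polynomial is an irreducible quartic over Q and its discriminant is 121141, which is not a perfect square, so the Galois group is not contained in A_4. The resolvent cubic y^3 - 19*y^2 + 89*y - 64 is irreducible over Q. An irreducible resolvent with non-square discriminant gives S_4.

S_4, the symmetric group on 4 letters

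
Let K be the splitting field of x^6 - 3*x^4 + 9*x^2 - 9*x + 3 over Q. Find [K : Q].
6

The degree of the splitting field over Q equals the order of the Galois group, so first determine the group. The polynomial f is an irreducible sextic over Q, so G = Gal(f/Q) is one of the 16 transitive subgroups 6T1, ..., 6T16 of S_6. The discriminant of f is -7105563, which is not a perfect square, so G is not contained in A_6. The transitive groups of degree 6 not contained in A_6 are: C_6 (6T1, order 6), S_3 (6T2, order 6), D_6 (6T3, order 12), C_3 x S_3 (6T5, order 18), A_4 x C_2 (6T6, order 24), S_4 (6T8, order 24), S_3 x S_3 (6T9, order 36), S_4 x C_2 (6T11, order 48), (S_3 x S_3) : C_2 (6T13, order 72), PGL(2,5) (6T14, order 120), S_6 (6T16, order 720). By Dedekind's theorem, for a prime p not dividing disc(f) the degrees of the irreducible factors of f mod p form the cycle type of an element of G. Factoring f modulo the 37 such primes p <= 167 (skipping 3, 19, which divide the discriminant), each new pattern first appears at: mod 2: f = (x^6 + x^4 + x^2 + x + 1), pattern 6; mod 7: f = (x^3 + 5x + 5)(x^3 + 6x + 2), pattern 3+3; mod 17: f = (x^2 + x + 6)(x^2 + 6x + 12)(x^2 + 10x + 5), pattern 2+2+2; mod 37: f = (x + 5)(x + 12)(x + 18)(x + 20)(x + 21)(x + 35), pattern 1+1+1+1+1+1. No other pattern occurs in this range, so the set of observed cycle types is {6, 3+3, 2+2+2, 1+1+1+1+1+1}. The candidates containing elements of all these cycle types are C_6 (6T1) of order 6, D_6 (6T3) of order 12, C_3 x S_3 (6T5) of order 18, A_4 x C_2 (6T6) of order 24, S_3 x S_3 (6T9) of order 36, S_4 x C_2 (6T11) of order 48, (S_3 x S_3) : C_2 (6T13) of order 72, PGL(2,5) (6T14) of order 120, S_6 (6T16) of order 720; the others are excluded. The observed types are precisely the cycle types that occur in C_6 (6T1). Each of the other remaining candidates has further cycle types, and by the Chebotarev density theorem the matching factorization patterns would occur for a proportion of primes equal to their share of the group: D_6 (6T3) additionally contains elements of type 2+2+1+1 (3 of its 12 elements, about 25% of primes); C_3 x S_3 (6T5) additionally contains elements of type 3+1+1+1 (4 of its 18 elements, about 22% of primes); A_4 x C_2 (6T6) additionally contains elements of type 2+2+1+1, 2+1+1+1+1 (6 of its 24 elements, about 25% of primes); S_3 x S_3 (6T9) additionally contains elements of type 3+1+1+1, 2+2+1+1 (13 of its 36 elements, about 36% of primes); S_4 x C_2 (6T11) additionally contains elements of type 4+2, 4+1+1, 2+2+1+1, 2+1+1+1+1 (24 of its 48 elements, about 50% of primes); (S_3 x S_3) : C_2 (6T13) additionally contains elements of type 4+2, 3+2+1, 3+1+1+1, 2+2+1+1, 2+1+1+1+1 (49 of its 72 elements, about 68% of primes); PGL(2,5) (6T14) additionally contains elements of type 5+1, 4+1+1, 2+2+1+1 (69 of its 120 elements, about 58% of primes); S_6 (6T16) additionally contains elements of type 5+1, 4+2, 4+1+1, 3+2+1, 3+1+1+1, 2+2+1+1, 2+1+1+1+1 (544 of its 720 elements, about 76% of primes). None of the 37 primes tested shows any such pattern (for each of these groups the chance of that is below 10^-4), which rules them out. Hence G = C_6 (6T1), of order 6. The Galois group C_6 (6T1) has order 6, so the splitting field has degree 6 over Q.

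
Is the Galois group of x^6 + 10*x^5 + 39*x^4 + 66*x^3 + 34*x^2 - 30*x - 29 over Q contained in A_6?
Yes

The polynomial is irreducible of degree 6 over Q. Its discriminant is 13191900736 = 114856^2, a perfect square. A Galois group lies in the alternating group exactly when the discriminant is a square in Q, so the Galois group (A_4) is contained in A_6.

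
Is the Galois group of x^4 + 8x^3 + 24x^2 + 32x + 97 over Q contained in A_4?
The polynomial is irreducible of degree 4 over Q. Its discriminant is 136048896 = 11664^2, a perfect square. A Galois group lies in the alternating group exactly when the discriminant is a square in Q, so the Galois group (V_4) is contained in A_4.

Yes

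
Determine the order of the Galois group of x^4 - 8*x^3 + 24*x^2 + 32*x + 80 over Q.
12

The degree of the splitting field over Q equals the order of the Galois group, so first determine the group. The polynomial is an irreducible quartic over Q and its discriminant is 1358954496 = 36864^2, a perfect square, so the Galois group is contained in A_4. The resolvent cubic y^3 - 24*y^2 - 576*y + 1536 is irreducible over Q. An irreducible resolvent with square discriminant gives A_4. The Galois group A_4 (4T4) has order 12, so the splitting field has degree 12 over Q.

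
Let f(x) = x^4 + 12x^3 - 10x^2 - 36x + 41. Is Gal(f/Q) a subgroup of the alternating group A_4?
No

The polynomial is irreducible of degree 4 over Q. Its discriminant is -243859456, which is not a perfect square. A Galois group lies in the alternating group exactly when the discriminant is a square in Q, so the Galois group (D_4) is not contained in A_4.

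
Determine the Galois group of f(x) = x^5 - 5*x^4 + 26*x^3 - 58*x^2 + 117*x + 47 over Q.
The polynomial f is an irreducible quintic over Q, so G = Gal(f/Q) is a transitive subgroup of S_5: one of C_5 (5T1, order 5), D_5 (5T2, order 10), F_20 (5T3, order 20), A_5 (5T4, order 60) or S_5 (5T5, order 120). The discriminant of f is 976299753472, which is not a perfect square, so G is not contained in A_5. The transitive groups of degree 5 not contained in A_5 are: F_20 (5T3, order 20), S_5 (5T5, order 120). By Dedekind's theorem, for a prime p not dividing disc(f) the degrees of the irreducible factors of f mod p form the cycle type of an element of G. Factoring f modulo the 5 such primes p <= 13 (skipping 2, which divides the discriminant), each new pattern first appears at: mod 3: f = (x^5 + x^4 + 2x^3 + 2x^2 + 2), pattern 5; mod 5: f = (x + 1)(x^4 + 4x^3 + 2x^2 + 2), pattern 4+1; mod 13: f = (x + 4)(x + 10)(x^3 + 7x^2 + 5x + 8), pattern 3+1+1. No other pattern occurs in this range, so the set of observed cycle types is {5, 4+1, 3+1+1}. Among the candidates above, the only group containing elements of all these cycle types is S_5 (5T5) — F_20 (5T3) lacks at least one of them. Hence G = S_5 (5T5), of order 120.

S_5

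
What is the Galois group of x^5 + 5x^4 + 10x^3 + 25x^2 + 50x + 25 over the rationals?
F_20 (also written F20)

The polynomial f is an irreducible quintic over Q, so G = Gal(f/Q) is a transitive subgroup of S_5: one of C_5 (5T1, order 5), D_5 (5T2, order 10), F_20 (5T3, order 20), A_5 (5T4, order 60) or S_5 (5T5, order 120). The discriminant of f is 158203125, which is not a perfect square, so G is not contained in A_5. The transitive groups of degree 5 not contained in A_5 are: F_20 (5T3, order 20), S_5 (5T5, order 120). By Dedekind's theorem, for a prime p not dividing disc(f) the degrees of the irreducible factors of f mod p form the cycle type of an element of G. Factoring f modulo the 18 such primes p <= 71 (skipping 3, 5, which divide the discriminant), each new pattern first appears at: mod 2: f = (x + 1)(x^4 + x + 1), pattern 4+1; mod 11: f = (x^5 + 5x^4 + 10x^3 + 3x^2 + 6x + 3), pattern 5; mod 19: f = (x + 6)(x^2 + 8x + 2)(x^2 + 10x + 10), pattern 2+2+1; mod 41: f = (x + 14)(x + 24)(x + 27)(x + 30)(x + 33), pattern 1+1+1+1+1. No other pattern occurs in this range, so the set of observed cycle types is {4+1, 5, 2+2+1, 1+1+1+1+1}. The candidates containing elements of all these cycle types are F_20 (5T3) of order 20, S_5 (5T5) of order 120; the others are excluded. The observed types are precisely the cycle types that occur in F_20 (5T3). Each of the other remaining candidates has further cycle types, and by the Chebotarev density theorem the matching factorization patterns would occur for a proportion of primes equal to their share of the group: S_5 (5T5) additionally contains elements of type 3+2, 3+1+1, 2+1+1+1 (50 of its 120 elements, about 42% of primes). None of the 18 primes tested shows any such pattern (for each of these groups the chance of that is below 10^-4), which rules them out. Hence G = F_20 (5T3), of order 20.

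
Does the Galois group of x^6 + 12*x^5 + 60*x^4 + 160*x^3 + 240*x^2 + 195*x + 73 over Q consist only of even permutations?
No

The polynomial is irreducible of degree 6 over Q. Its discriminant is -9059283, which is not a perfect square. A Galois group lies in the alternating group exactly when the discriminant is a square in Q, so the Galois group ((S_3 x S_3) : C_2) is not contained in A_6.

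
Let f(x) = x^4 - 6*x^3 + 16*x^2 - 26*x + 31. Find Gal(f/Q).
C_4

The polynomial is an irreducible quartic over Q and its discriminant is 512000, which is not a perfect square, so the Galois group is not contained in A_4. The resolvent cubic y^3 - 16*y^2 + 32*y + 192 has exactly one rational root, so the Galois group is C_4 or D_4. The quartic becomes reducible over Q(sqrt(disc)), so the group is C_4.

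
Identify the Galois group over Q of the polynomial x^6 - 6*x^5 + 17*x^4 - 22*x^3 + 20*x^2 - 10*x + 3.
The polynomial f is an irreducible sextic over Q, so G = Gal(f/Q) is one of the 16 transitive subgroups 6T1, ..., 6T16 of S_6. The discriminant of f is -7441984, which is not a perfect square, so G is not contained in A_6. The transitive groups of degree 6 not contained in A_6 are: C_6 (6T1, order 6), S_3 (6T2, order 6), D_6 (6T3, order 12), C_3 x S_3 (6T5, order 18), A_4 x C_2 (6T6, order 24), S_4 (6T8, order 24), S_3 x S_3 (6T9, order 36), S_4 x C_2 (6T11, order 48), (S_3 x S_3) : C_2 (6T13, order 72), PGL(2,5) (6T14, order 120), S_6 (6T16, order 720). By Dedekind's theorem, for a prime p not dividing disc(f) the degrees of the irreducible factors of f mod p form the cycle type of an element of G. Factoring f modulo the 17 such primes p <= 71 (skipping 2, 11, 31, which divide the discriminant), each new pattern first appears at: mod 3: f = (x)(x + 2)(x^4 + x^3 + 2x + 1), pattern 4+1+1; mod 5: f = (x^3 + 3x + 2)(x^3 + 4x^2 + 4x + 4), pattern 3+3; mod 7: f = (x^6 + x^5 + 3x^4 + 6x^3 + 6x^2 + 4x + 3), pattern 6; mod 13: f = (x^2 + 10x + 5)(x^4 + 10x^3 + 3x^2 + 2x + 11), pattern 4+2; mod 37: f = (x + 6)(x + 16)(x^2 + 14x + 31)(x^2 + 32x + 21), pattern 2+2+1+1; mod 47: f = (x + 3)(x + 16)(x + 21)(x + 26)(x^2 + 22x + 39), pattern 2+1+1+1+1; mod 67: f = (x^2 + 6x + 13)(x^2 + 16x + 6)(x^2 + 39x + 49), pattern 2+2+2. No other pattern occurs in this range, so the set of observed cycle types is {4+1+1, 3+3, 6, 4+2, 2+2+1+1, 2+1+1+1+1, 2+2+2}. The candidates containing elements of all these cycle types are S_4 x C_2 (6T11) of order 48, S_6 (6T16) of order 720; the others are excluded. The observed types are precisely the cycle types that occur in S_4 x C_2 (6T11) (apart from the identity). Each of the other remaining candidates has further cycle types, and by the Chebotarev density theorem the matching factorization patterns would occur for a proportion of primes equal to their share of the group: S_6 (6T16) additionally contains elements of type 5+1, 3+2+1, 3+1+1+1 (304 of its 720 elements, about 42% of primes). None of the 17 primes tested shows any such pattern (for each of these groups the chance of that is below 10^-4), which rules them out. Hence G = S_4 x C_2 (6T11), of order 48.

S_4 x C_2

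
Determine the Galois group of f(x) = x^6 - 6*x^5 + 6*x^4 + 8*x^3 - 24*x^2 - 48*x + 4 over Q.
S_3 x S_3 (order 36)

The polynomial f is an irreducible sextic over Q, so G = Gal(f/Q) is one of the 16 transitive subgroups 6T1, ..., 6T16 of S_6. The discriminant of f is 163942023610368, which is not a perfect square, so G is not contained in A_6. The transitive groups of degree 6 not contained in A_6 are: C_6 (6T1, order 6), S_3 (6T2, order 6), D_6 (6T3, order 12), C_3 x S_3 (6T5, order 18), A_4 x C_2 (6T6, order 24), S_4 (6T8, order 24), S_3 x S_3 (6T9, order 36), S_4 x C_2 (6T11, order 48), (S_3 x S_3) : C_2 (6T13, order 72), PGL(2,5) (6T14, order 120), S_6 (6T16, order 720). By Dedekind's theorem, for a prime p not dividing disc(f) the degrees of the irreducible factors of f mod p form the cycle type of an element of G. Factoring f modulo the 21 such primes p <= 97 (skipping 2, 3, 23, 31, which divide the discriminant), each new pattern first appears at: mod 5: f = (x^6 + 4x^5 + x^4 + 3x^3 + x^2 + 2x + 4), pattern 6; mod 11: f = (x + 1)(x + 7)(x^2 + 4)(x^2 + 8x + 8), pattern 2+2+1+1; mod 13: f = (x + 4)(x + 9)(x + 11)(x^3 + 9x^2 + x + 5), pattern 3+1+1+1; mod 41: f = (x^2 + 11x + 27)(x^2 + 27x + 38)(x^2 + 38x + 4), pattern 2+2+2; mod 97: f = (x^3 + 27x^2 + 49x + 66)(x^3 + 64x^2 + 72x + 3), pattern 3+3. No other pattern occurs in this range, so the set of observed cycle types is {6, 2+2+1+1, 3+1+1+1, 2+2+2, 3+3}. The candidates containing elements of all these cycle types are S_3 x S_3 (6T9) of order 36, (S_3 x S_3) : C_2 (6T13) of order 72, S_6 (6T16) of order 720; the others are excluded. The observed types are precisely the cycle types that occur in S_3 x S_3 (6T9) (apart from the identity). Each of the other remaining candidates has further cycle types, and by the Chebotarev density theorem the matching factorization patterns would occur for a proportion of primes equal to their share of the group: (S_3 x S_3) : C_2 (6T13) additionally contains elements of type 4+2, 3+2+1, 2+1+1+1+1 (36 of its 72 elements, about 50% of primes); S_6 (6T16) additionally contains elements of type 5+1, 4+2, 4+1+1, 3+2+1, 2+1+1+1+1 (459 of its 720 elements, about 64% of primes). None of the 21 primes tested shows any such pattern (for each of these groups the chance of that is below 10^-4), which rules them out. Hence G = S_3 x S_3 (6T9), of order 36.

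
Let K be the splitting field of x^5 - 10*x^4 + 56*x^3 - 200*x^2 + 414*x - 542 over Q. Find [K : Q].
120

The degree of the splitting field over Q equals the order of the Galois group, so first determine the group. The polynomial f is an irreducible quintic over Q, so G = Gal(f/Q) is a transitive subgroup of S_5: one of C_5 (5T1, order 5), D_5 (5T2, order 10), F_20 (5T3, order 20), A_5 (5T4, order 60) or S_5 (5T5, order 120). The discriminant of f is 37149830992, which is not a perfect square, so G is not contained in A_5. The transitive groups of degree 5 not contained in A_5 are: F_20 (5T3, order 20), S_5 (5T5, order 120). By Dedekind's theorem, for a prime p not dividing disc(f) the degrees of the irreducible factors of f mod p form the cycle type of an element of G. Factoring f modulo the 5 such primes p <= 13 (skipping 2, which divides the discriminant), each new pattern first appears at: mod 3: f = (x^5 + 2x^4 + 2x^3 + x^2 + 1), pattern 5; mod 5: f = (x + 2)(x^4 + 3x^3 + 4), pattern 4+1; mod 13: f = (x + 3)(x + 8)(x^3 + 5x^2 + 3x + 11), pattern 3+1+1. No other pattern occurs in this range, so the set of observed cycle types is {5, 4+1, 3+1+1}. Among the candidates above, the only group containing elements of all these cycle types is S_5 (5T5) — F_20 (5T3) lacks at least one of them. Hence G = S_5 (5T5), of order 120. The Galois group S_5 (5T5) has order 120, so the splitting field has degree 120 over Q.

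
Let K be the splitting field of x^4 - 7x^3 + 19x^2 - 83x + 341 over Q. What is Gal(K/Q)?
C_4, the cyclic group of order 4

The polynomial is an irreducible quartic over Q and its discriminant is 2680770125, which is not a perfect square, so the Galois group is not contained in A_4. The resolvent cubic y^3 - 19*y^2 - 783*y + 2318 has exactly one rational root, so the Galois group is C_4 or D_4. The quartic becomes reducible over Q(sqrt(disc)), so the group is C_4.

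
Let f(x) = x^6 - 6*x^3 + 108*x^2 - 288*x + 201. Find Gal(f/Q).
S_3

The polynomial f is an irreducible sextic over Q, so G = Gal(f/Q) is one of the 16 transitive subgroups 6T1, ..., 6T16 of S_6. The discriminant of f is -941328478973952, which is not a perfect square, so G is not contained in A_6. The transitive groups of degree 6 not contained in A_6 are: C_6 (6T1, order 6), S_3 (6T2, order 6), D_6 (6T3, order 12), C_3 x S_3 (6T5, order 18), A_4 x C_2 (6T6, order 24), S_4 (6T8, order 24), S_3 x S_3 (6T9, order 36), S_4 x C_2 (6T11, order 48), (S_3 x S_3) : C_2 (6T13, order 72), PGL(2,5) (6T14, order 120), S_6 (6T16, order 720). By Dedekind's theorem, for a prime p not dividing disc(f) the degrees of the irreducible factors of f mod p form the cycle type of an element of G. Factoring f modulo the 23 such primes p <= 103 (skipping 2, 3, 17, 67, which divide the discriminant), each new pattern first appears at: mod 5: f = (x^2 + 3)(x^2 + x + 2)(x^2 + 4x + 1), pattern 2+2+2; mod 7: f = (x^3 + 2x + 6)(x^3 + 5x + 2), pattern 3+3; mod 61: f = (x + 3)(x + 13)(x + 15)(x + 18)(x + 33)(x + 40), pattern 1+1+1+1+1+1. No other pattern occurs in this range, so the set of observed cycle types is {2+2+2, 3+3, 1+1+1+1+1+1}. The candidates containing elements of all these cycle types are C_6 (6T1) of order 6, S_3 (6T2) of order 6, D_6 (6T3) of order 12, C_3 x S_3 (6T5) of order 18, A_4 x C_2 (6T6) of order 24, S_4 (6T8) of order 24, S_3 x S_3 (6T9) of order 36, S_4 x C_2 (6T11) of order 48, (S_3 x S_3) : C_2 (6T13) of order 72, PGL(2,5) (6T14) of order 120, S_6 (6T16) of order 720; the others are excluded. The observed types are precisely the cycle types that occur in S_3 (6T2). Each of the other remaining candidates has further cycle types, and by the Chebotarev density theorem the matching factorization patterns would occur for a proportion of primes equal to their share of the group: C_6 (6T1) additionally contains elements of type 6 (2 of its 6 elements, about 33% of primes); D_6 (6T3) additionally contains elements of type 6, 2+2+1+1 (5 of its 12 elements, about 42% of primes); C_3 x S_3 (6T5) additionally contains elements of type 6, 3+1+1+1 (10 of its 18 elements, about 56% of primes); A_4 x C_2 (6T6) additionally contains elements of type 6, 2+2+1+1, 2+1+1+1+1 (14 of its 24 elements, about 58% of primes); S_4 (6T8) additionally contains elements of type 4+1+1, 2+2+1+1 (9 of its 24 elements, about 38% of primes); S_3 x S_3 (6T9) additionally contains elements of type 6, 3+1+1+1, 2+2+1+1 (25 of its 36 elements, about 69% of primes); S_4 x C_2 (6T11) additionally contains elements of type 6, 4+2, 4+1+1, 2+2+1+1, 2+1+1+1+1 (32 of its 48 elements, about 67% of primes); (S_3 x S_3) : C_2 (6T13) additionally contains elements of type 6, 4+2, 3+2+1, 3+1+1+1, 2+2+1+1, 2+1+1+1+1 (61 of its 72 elements, about 85% of primes); PGL(2,5) (6T14) additionally contains elements of type 6, 5+1, 4+1+1, 2+2+1+1 (89 of its 120 elements, about 74% of primes); S_6 (6T16) additionally contains elements of type 6, 5+1, 4+2, 4+1+1, 3+2+1, 3+1+1+1, 2+2+1+1, 2+1+1+1+1 (664 of its 720 elements, about 92% of primes). None of the 23 primes tested shows any such pattern (for each of these groups the chance of that is below 10^-4), which rules them out. Hence G = S_3 (6T2), of order 6.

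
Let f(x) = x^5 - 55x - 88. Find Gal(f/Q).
The polynomial f is an irreducible quintic over Q, so G = Gal(f/Q) is a transitive subgroup of S_5: one of C_5 (5T1, order 5), D_5 (5T2, order 10), F_20 (5T3, order 20), A_5 (5T4, order 60) or S_5 (5T5, order 120). The discriminant of f is 58564000000 = 242000^2, a perfect square, so G is contained in A_5. The transitive groups of degree 5 contained in A_5 are: C_5 (5T1, order 5), D_5 (5T2, order 10), A_5 (5T4, order 60). By Dedekind's theorem, for a prime p not dividing disc(f) the degrees of the irreducible factors of f mod p form the cycle type of an element of G. Factoring f modulo the 3 such primes p <= 13 (skipping 2, 5, 11, which divide the discriminant), each new pattern first appears at: mod 3: f = (x^5 + 2x + 2), pattern 5; mod 13: f = (x + 5)(x + 7)(x^3 + x^2 + 5x + 9), pattern 3+1+1. No other pattern occurs in this range, so the set of observed cycle types is {5, 3+1+1}. Among the candidates above, the only group containing elements of all these cycle types is A_5 (5T4) — each of C_5 (5T1), D_5 (5T2) lacks at least one of them. Hence G = A_5 (5T4), of order 60.

A_5 (also written A5)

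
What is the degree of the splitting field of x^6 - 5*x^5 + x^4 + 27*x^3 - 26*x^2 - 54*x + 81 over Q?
The degree of the splitting field over Q equals the order of the Galois group, so first determine the group. The polynomial f is an irreducible sextic over Q, so G = Gal(f/Q) is one of the 16 transitive subgroups 6T1, ..., 6T16 of S_6. The discriminant of f is 1064390625 = 32625^2, a perfect square, so G is contained in A_6. The transitive groups of degree 6 contained in A_6 are: A_4 (6T4, order 12), S_4 (6T7, order 24), (C_3 x C_3) : C_4 (6T10, order 36), PSL(2,5) (6T12, order 60), A_6 (6T15, order 360). By Dedekind's theorem, for a prime p not dividing disc(f) the degrees of the irreducible factors of f mod p form the cycle type of an element of G. Factoring f modulo the 19 such primes p <= 79 (skipping 3, 5, 29, which divide the discriminant), each new pattern first appears at: mod 2: f = (x^2 + x + 1)(x^4 + x + 1), pattern 4+2; mod 11: f = (x^3 + 8x^2 + 8x + 2)(x^3 + 9x^2 + 9x + 2), pattern 3+3; mod 19: f = (x + 7)(x + 11)(x^2 + 4x + 15)(x^2 + 11x + 13), pattern 2+2+1+1; mod 61: f = (x + 4)(x + 8)(x + 55)(x^3 + 50x^2 + 46x + 52), pattern 3+1+1+1. No other pattern occurs in this range, so the set of observed cycle types is {4+2, 3+3, 2+2+1+1, 3+1+1+1}. The candidates containing elements of all these cycle types are (C_3 x C_3) : C_4 (6T10) of order 36, A_6 (6T15) of order 360; the others are excluded. The observed types are precisely the cycle types that occur in (C_3 x C_3) : C_4 (6T10) (apart from the identity). Each of the other remaining candidates has further cycle types, and by the Chebotarev density theorem the matching factorization patterns would occur for a proportion of primes equal to their share of the group: A_6 (6T15) additionally contains elements of type 5+1 (144 of its 360 elements, about 40% of primes). None of the 19 primes tested shows any such pattern (for each of these groups the chance of that is below 10^-4), which rules them out. Hence G = (C_3 x C_3) : C_4 (6T10), of order 36. The Galois group (C_3 x C_3) : C_4 (6T10) has order 36, so the splitting field has degree 36 over Q.

36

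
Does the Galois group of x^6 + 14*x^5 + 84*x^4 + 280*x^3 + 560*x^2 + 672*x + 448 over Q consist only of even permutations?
The polynomial is irreducible of degree 6 over Q. Its discriminant is -18046378835968, which is not a perfect square. A Galois group lies in the alternating group exactly when the discriminant is a square in Q, so the Galois group (C_6) is not contained in A_6.

No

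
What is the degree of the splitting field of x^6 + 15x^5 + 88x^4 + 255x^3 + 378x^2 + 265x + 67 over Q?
6

The degree of the splitting field over Q equals the order of the Galois group, so first determine the group. The polynomial f is an irreducible sextic over Q, so G = Gal(f/Q) is one of the 16 transitive subgroups 6T1, ..., 6T16 of S_6. The discriminant of f is 810448, which is not a perfect square, so G is not contained in A_6. The transitive groups of degree 6 not contained in A_6 are: C_6 (6T1, order 6), S_3 (6T2, order 6), D_6 (6T3, order 12), C_3 x S_3 (6T5, order 18), A_4 x C_2 (6T6, order 24), S_4 (6T8, order 24), S_3 x S_3 (6T9, order 36), S_4 x C_2 (6T11, order 48), (S_3 x S_3) : C_2 (6T13, order 72), PGL(2,5) (6T14, order 120), S_6 (6T16, order 720). By Dedekind's theorem, for a prime p not dividing disc(f) the degrees of the irreducible factors of f mod p form the cycle type of an element of G. Factoring f modulo the 23 such primes p <= 97 (skipping 2, 37, which divide the discriminant), each new pattern first appears at: mod 3: f = (x^3 + x^2 + 2)(x^3 + 2x^2 + 2x + 2), pattern 3+3; mod 5: f = (x^2 + 2)(x^2 + x + 1)(x^2 + 4x + 1), pattern 2+2+2; mod 67: f = (x)(x + 5)(x + 21)(x + 33)(x + 39)(x + 51), pattern 1+1+1+1+1+1. No other pattern occurs in this range, so the set of observed cycle types is {3+3, 2+2+2, 1+1+1+1+1+1}. The candidates containing elements of all these cycle types are C_6 (6T1) of order 6, S_3 (6T2) of order 6, D_6 (6T3) of order 12, C_3 x S_3 (6T5) of order 18, A_4 x C_2 (6T6) of order 24, S_4 (6T8) of order 24, S_3 x S_3 (6T9) of order 36, S_4 x C_2 (6T11) of order 48, (S_3 x S_3) : C_2 (6T13) of order 72, PGL(2,5) (6T14) of order 120, S_6 (6T16) of order 720; the others are excluded. The observed types are precisely the cycle types that occur in S_3 (6T2). Each of the other remaining candidates has further cycle types, and by the Chebotarev density theorem the matching factorization patterns would occur for a proportion of primes equal to their share of the group: C_6 (6T1) additionally contains elements of type 6 (2 of its 6 elements, about 33% of primes); D_6 (6T3) additionally contains elements of type 6, 2+2+1+1 (5 of its 12 elements, about 42% of primes); C_3 x S_3 (6T5) additionally contains elements of type 6, 3+1+1+1 (10 of its 18 elements, about 56% of primes); A_4 x C_2 (6T6) additionally contains elements of type 6, 2+2+1+1, 2+1+1+1+1 (14 of its 24 elements, about 58% of primes); S_4 (6T8) additionally contains elements of type 4+1+1, 2+2+1+1 (9 of its 24 elements, about 38% of primes); S_3 x S_3 (6T9) additionally contains elements of type 6, 3+1+1+1, 2+2+1+1 (25 of its 36 elements, about 69% of primes); S_4 x C_2 (6T11) additionally contains elements of type 6, 4+2, 4+1+1, 2+2+1+1, 2+1+1+1+1 (32 of its 48 elements, about 67% of primes); (S_3 x S_3) : C_2 (6T13) additionally contains elements of type 6, 4+2, 3+2+1, 3+1+1+1, 2+2+1+1, 2+1+1+1+1 (61 of its 72 elements, about 85% of primes); PGL(2,5) (6T14) additionally contains elements of type 6, 5+1, 4+1+1, 2+2+1+1 (89 of its 120 elements, about 74% of primes); S_6 (6T16) additionally contains elements of type 6, 5+1, 4+2, 4+1+1, 3+2+1, 3+1+1+1, 2+2+1+1, 2+1+1+1+1 (664 of its 720 elements, about 92% of primes). None of the 23 primes tested shows any such pattern (for each of these groups the chance of that is below 10^-4), which rules them out. Hence G = S_3 (6T2), of order 6. The Galois group S_3 (6T2) has order 6, so the splitting field has degree 6 over Q.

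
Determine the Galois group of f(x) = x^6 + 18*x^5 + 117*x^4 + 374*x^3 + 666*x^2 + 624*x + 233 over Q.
6T6: A_4 x C_2

The polynomial f is an irreducible sextic over Q, so G = Gal(f/Q) is one of the 16 transitive subgroups 6T1, ..., 6T16 of S_6. The discriminant of f is -30366624190464, which is not a perfect square, so G is not contained in A_6. The transitive groups of degree 6 not contained in A_6 are: C_6 (6T1, order 6), S_3 (6T2, order 6), D_6 (6T3, order 12), C_3 x S_3 (6T5, order 18), A_4 x C_2 (6T6, order 24), S_4 (6T8, order 24), S_3 x S_3 (6T9, order 36), S_4 x C_2 (6T11, order 48), (S_3 x S_3) : C_2 (6T13, order 72), PGL(2,5) (6T14, order 120), S_6 (6T16, order 720). By Dedekind's theorem, for a prime p not dividing disc(f) the degrees of the irreducible factors of f mod p form the cycle type of an element of G. Factoring f modulo the 33 such primes p <= 149 (skipping 2, 3, which divide the discriminant), each new pattern first appears at: mod 5: f = (x^3 + x^2 + 3x + 4)(x^3 + 2x^2 + 2x + 2), pattern 3+3; mod 7: f = (x^6 + 4x^5 + 5x^4 + 3x^3 + x^2 + x + 2), pattern 6; mod 17: f = (x + 2)(x + 10)(x^2 + 9x + 6)(x^2 + 14x + 12), pattern 2+2+1+1; mod 19: f = (x + 7)(x + 8)(x + 12)(x + 18)(x^2 + 11x + 2), pattern 2+1+1+1+1; mod 71: f = (x^2 + 38x + 9)(x^2 + 56x + 41)(x^2 + 66x + 42), pattern 2+2+2. No other pattern occurs in this range, so the set of observed cycle types is {3+3, 6, 2+2+1+1, 2+1+1+1+1, 2+2+2}. The candidates containing elements of all these cycle types are A_4 x C_2 (6T6) of order 24, S_4 x C_2 (6T11) of order 48, (S_3 x S_3) : C_2 (6T13) of order 72, S_6 (6T16) of order 720; the others are excluded. The observed types are precisely the cycle types that occur in A_4 x C_2 (6T6) (apart from the identity). Each of the other remaining candidates has further cycle types, and by the Chebotarev density theorem the matching factorization patterns would occur for a proportion of primes equal to their share of the group: S_4 x C_2 (6T11) additionally contains elements of type 4+2, 4+1+1 (12 of its 48 elements, about 25% of primes); (S_3 x S_3) : C_2 (6T13) additionally contains elements of type 4+2, 3+2+1, 3+1+1+1 (34 of its 72 elements, about 47% of primes); S_6 (6T16) additionally contains elements of type 5+1, 4+2, 4+1+1, 3+2+1, 3+1+1+1 (484 of its 720 elements, about 67% of primes). None of the 33 primes tested shows any such pattern (for each of these groups the chance of that is below 10^-4), which rules them out. Hence G = A_4 x C_2 (6T6), of order 24.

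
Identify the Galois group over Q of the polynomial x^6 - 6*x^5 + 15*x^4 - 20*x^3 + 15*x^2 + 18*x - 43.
A_6

The polynomial f is an irreducible sextic over Q, so G = Gal(f/Q) is one of the 16 transitive subgroups 6T1, ..., 6T16 of S_6. The discriminant of f is 746496000000 = 864000^2, a perfect square, so G is contained in A_6. The transitive groups of degree 6 contained in A_6 are: A_4 (6T4, order 12), S_4 (6T7, order 24), (C_3 x C_3) : C_4 (6T10, order 36), PSL(2,5) (6T12, order 60), A_6 (6T15, order 360). By Dedekind's theorem, for a prime p not dividing disc(f) the degrees of the irreducible factors of f mod p form the cycle type of an element of G. Factoring f modulo the 6 such primes p <= 23 (skipping 2, 3, 5, which divide the discriminant), each new pattern first appears at: mod 7: f = (x + 2)(x^5 + 6x^4 + 3x^3 + 2x^2 + 4x + 3), pattern 5+1; mod 23: f = (x + 6)(x + 11)(x + 20)(x^3 + 3x^2 + 4x + 8), pattern 3+1+1+1. No other pattern occurs in this range, so the set of observed cycle types is {5+1, 3+1+1+1}. Among the candidates above, the only group containing elements of all these cycle types is A_6 (6T15) — each of A_4 (6T4), S_4 (6T7), (C_3 x C_3) : C_4 (6T10), PSL(2,5) (6T12) lacks at least one of them. Hence G = A_6 (6T15), of order 360.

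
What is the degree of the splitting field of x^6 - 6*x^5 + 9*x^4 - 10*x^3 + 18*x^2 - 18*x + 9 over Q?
The degree of the splitting field over Q equals the order of the Galois group, so first determine the group. The polynomial f is an irreducible sextic over Q, so G = Gal(f/Q) is one of the 16 transitive subgroups 6T1, ..., 6T16 of S_6. The discriminant of f is 19050624576 = 138024^2, a perfect square, so G is contained in A_6. The transitive groups of degree 6 contained in A_6 are: A_4 (6T4, order 12), S_4 (6T7, order 24), (C_3 x C_3) : C_4 (6T10, order 36), PSL(2,5) (6T12, order 60), A_6 (6T15, order 360). By Dedekind's theorem, for a prime p not dividing disc(f) the degrees of the irreducible factors of f mod p form the cycle type of an element of G. Factoring f modulo the 33 such primes p <= 151 (skipping 2, 3, 71, which divide the discriminant), each new pattern first appears at: mod 5: f = (x^3 + x^2 + 2)(x^3 + 3x^2 + x + 2), pattern 3+3; mod 17: f = (x + 10)(x + 14)(x^2 + 9x + 13)(x^2 + 12x + 9), pattern 2+2+1+1. No other pattern occurs in this range, so the set of observed cycle types is {3+3, 2+2+1+1}. The candidates containing elements of all these cycle types are A_4 (6T4) of order 12, S_4 (6T7) of order 24, (C_3 x C_3) : C_4 (6T10) of order 36, PSL(2,5) (6T12) of order 60, A_6 (6T15) of order 360; the others are excluded. The observed types are precisely the cycle types that occur in A_4 (6T4) (apart from the identity). Each of the other remaining candidates has further cycle types, and by the Chebotarev density theorem the matching factorization patterns would occur for a proportion of primes equal to their share of the group: S_4 (6T7) additionally contains elements of type 4+2 (6 of its 24 elements, about 25% of primes); (C_3 x C_3) : C_4 (6T10) additionally contains elements of type 4+2, 3+1+1+1 (22 of its 36 elements, about 61% of primes); PSL(2,5) (6T12) additionally contains elements of type 5+1 (24 of its 60 elements, about 40% of primes); A_6 (6T15) additionally contains elements of type 5+1, 4+2, 3+1+1+1 (274 of its 360 elements, about 76% of primes). None of the 33 primes tested shows any such pattern (for each of these groups the chance of that is below 10^-4), which rules them out. Hence G = A_4 (6T4), of order 12. The Galois group A_4 (6T4) has order 12, so the splitting field has degree 12 over Q.

12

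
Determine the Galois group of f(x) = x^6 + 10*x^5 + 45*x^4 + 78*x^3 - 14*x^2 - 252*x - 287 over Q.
6T4: A_4

The polynomial f is an irreducible sextic over Q, so G = Gal(f/Q) is one of the 16 transitive subgroups 6T1, ..., 6T16 of S_6. The discriminant of f is 5729525925351424 = 75693632^2, a perfect square, so G is contained in A_6. The transitive groups of degree 6 contained in A_6 are: A_4 (6T4, order 12), S_4 (6T7, order 24), (C_3 x C_3) : C_4 (6T10, order 36), PSL(2,5) (6T12, order 60), A_6 (6T15, order 360). By Dedekind's theorem, for a prime p not dividing disc(f) the degrees of the irreducible factors of f mod p form the cycle type of an element of G. Factoring f modulo the 33 such primes p <= 149 (skipping 2, 7, which divide the discriminant), each new pattern first appears at: mod 3: f = (x^3 + 2x + 2)(x^3 + x^2 + x + 2), pattern 3+3; mod 13: f = (x + 1)(x + 6)(x^2 + 5x + 9)(x^2 + 11x + 6), pattern 2+2+1+1. No other pattern occurs in this range, so the set of observed cycle types is {3+3, 2+2+1+1}. The candidates containing elements of all these cycle types are A_4 (6T4) of order 12, S_4 (6T7) of order 24, (C_3 x C_3) : C_4 (6T10) of order 36, PSL(2,5) (6T12) of order 60, A_6 (6T15) of order 360; the others are excluded. The observed types are precisely the cycle types that occur in A_4 (6T4) (apart from the identity). Each of the other remaining candidates has further cycle types, and by the Chebotarev density theorem the matching factorization patterns would occur for a proportion of primes equal to their share of the group: S_4 (6T7) additionally contains elements of type 4+2 (6 of its 24 elements, about 25% of primes); (C_3 x C_3) : C_4 (6T10) additionally contains elements of type 4+2, 3+1+1+1 (22 of its 36 elements, about 61% of primes); PSL(2,5) (6T12) additionally contains elements of type 5+1 (24 of its 60 elements, about 40% of primes); A_6 (6T15) additionally contains elements of type 5+1, 4+2, 3+1+1+1 (274 of its 360 elements, about 76% of primes). None of the 33 primes tested shows any such pattern (for each of these groups the chance of that is below 10^-4), which rules them out. Hence G = A_4 (6T4), of order 12.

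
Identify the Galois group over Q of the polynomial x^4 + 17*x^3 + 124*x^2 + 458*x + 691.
C_4 (also written C4)

The polynomial is an irreducible quartic over Q and its discriminant is 465125, which is not a perfect square, so the Galois group is not contained in A_4. The resolvent cubic y^3 - 124*y^2 + 5022*y - 66727 has exactly one rational root, so the Galois group is C_4 or D_4. The quartic becomes reducible over Q(sqrt(disc)), so the group is C_4.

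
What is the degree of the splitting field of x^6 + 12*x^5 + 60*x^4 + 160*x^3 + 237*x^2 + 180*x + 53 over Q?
24

The degree of the splitting field over Q equals the order of the Galois group, so first determine the group. The polynomial f is an irreducible sextic over Q, so G = Gal(f/Q) is one of the 16 transitive subgroups 6T1, ..., 6T16 of S_6. The discriminant of f is -419904, which is not a perfect square, so G is not contained in A_6. The transitive groups of degree 6 not contained in A_6 are: C_6 (6T1, order 6), S_3 (6T2, order 6), D_6 (6T3, order 12), C_3 x S_3 (6T5, order 18), A_4 x C_2 (6T6, order 24), S_4 (6T8, order 24), S_3 x S_3 (6T9, order 36), S_4 x C_2 (6T11, order 48), (S_3 x S_3) : C_2 (6T13, order 72), PGL(2,5) (6T14, order 120), S_6 (6T16, order 720). By Dedekind's theorem, for a prime p not dividing disc(f) the degrees of the irreducible factors of f mod p form the cycle type of an element of G. Factoring f modulo the 33 such primes p <= 149 (skipping 2, 3, which divide the discriminant), each new pattern first appears at: mod 5: f = (x^3 + 3x^2 + 2x + 3)(x^3 + 4x^2 + x + 1), pattern 3+3; mod 7: f = (x^6 + 5x^5 + 4x^4 + 6x^3 + 6x^2 + 5x + 4), pattern 6; mod 17: f = (x + 10)(x + 11)(x^2 + 4x + 7)(x^2 + 4x + 14), pattern 2+2+1+1; mod 19: f = (x + 5)(x + 10)(x + 13)(x + 18)(x^2 + 4x + 1), pattern 2+1+1+1+1; mod 71: f = (x^2 + 4x + 20)(x^2 + 4x + 29)(x^2 + 4x + 34), pattern 2+2+2. No other pattern occurs in this range, so the set of observed cycle types is {3+3, 6, 2+2+1+1, 2+1+1+1+1, 2+2+2}. The candidates containing elements of all these cycle types are A_4 x C_2 (6T6) of order 24, S_4 x C_2 (6T11) of order 48, (S_3 x S_3) : C_2 (6T13) of order 72, S_6 (6T16) of order 720; the others are excluded. The observed types are precisely the cycle types that occur in A_4 x C_2 (6T6) (apart from the identity). Each of the other remaining candidates has further cycle types, and by the Chebotarev density theorem the matching factorization patterns would occur for a proportion of primes equal to their share of the group: S_4 x C_2 (6T11) additionally contains elements of type 4+2, 4+1+1 (12 of its 48 elements, about 25% of primes); (S_3 x S_3) : C_2 (6T13) additionally contains elements of type 4+2, 3+2+1, 3+1+1+1 (34 of its 72 elements, about 47% of primes); S_6 (6T16) additionally contains elements of type 5+1, 4+2, 4+1+1, 3+2+1, 3+1+1+1 (484 of its 720 elements, about 67% of primes). None of the 33 primes tested shows any such pattern (for each of these groups the chance of that is below 10^-4), which rules them out. Hence G = A_4 x C_2 (6T6), of order 24. The Galois group A_4 x C_2 (6T6) has order 24, so the splitting field has degree 24 over Q.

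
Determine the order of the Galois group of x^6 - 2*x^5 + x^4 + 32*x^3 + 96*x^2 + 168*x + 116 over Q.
24

The degree of the splitting field over Q equals the order of the Galois group, so first determine the group. The polynomial f is an irreducible sextic over Q, so G = Gal(f/Q) is one of the 16 transitive subgroups 6T1, ..., 6T16 of S_6. The discriminant of f is -1080641454080000, which is not a perfect square, so G is not contained in A_6. The transitive groups of degree 6 not contained in A_6 are: C_6 (6T1, order 6), S_3 (6T2, order 6), D_6 (6T3, order 12), C_3 x S_3 (6T5, order 18), A_4 x C_2 (6T6, order 24), S_4 (6T8, order 24), S_3 x S_3 (6T9, order 36), S_4 x C_2 (6T11, order 48), (S_3 x S_3) : C_2 (6T13, order 72), PGL(2,5) (6T14, order 120), S_6 (6T16, order 720). By Dedekind's theorem, for a prime p not dividing disc(f) the degrees of the irreducible factors of f mod p form the cycle type of an element of G. Factoring f modulo the 22 such primes p <= 89 (skipping 2, 5, which divide the discriminant), each new pattern first appears at: mod 3: f = (x^3 + 2x + 2)(x^3 + x^2 + 2x + 1), pattern 3+3; mod 7: f = (x^2 + 2x + 2)(x^2 + 4x + 5)(x^2 + 6x + 6), pattern 2+2+2; mod 13: f = (x + 2)(x + 5)(x^4 + 4x^3 + 2x^2 + 4x + 9), pattern 4+1+1; mod 43: f = (x + 4)(x + 9)(x^2 + 8x + 32)(x^2 + 20x + 11), pattern 2+2+1+1. No other pattern occurs in this range, so the set of observed cycle types is {3+3, 2+2+2, 4+1+1, 2+2+1+1}. The candidates containing elements of all these cycle types are S_4 (6T8) of order 24, S_4 x C_2 (6T11) of order 48, PGL(2,5) (6T14) of order 120, S_6 (6T16) of order 720; the others are excluded. The observed types are precisely the cycle types that occur in S_4 (6T8) (apart from the identity). Each of the other remaining candidates has further cycle types, and by the Chebotarev density theorem the matching factorization patterns would occur for a proportion of primes equal to their share of the group: S_4 x C_2 (6T11) additionally contains elements of type 6, 4+2, 2+1+1+1+1 (17 of its 48 elements, about 35% of primes); PGL(2,5) (6T14) additionally contains elements of type 6, 5+1 (44 of its 120 elements, about 37% of primes); S_6 (6T16) additionally contains elements of type 6, 5+1, 4+2, 3+2+1, 3+1+1+1, 2+1+1+1+1 (529 of its 720 elements, about 73% of primes). None of the 22 primes tested shows any such pattern (for each of these groups the chance of that is below 10^-4), which rules them out. Hence G = S_4 (6T8), of order 24. The Galois group S_4 (6T8) has order 24, so the splitting field has degree 24 over Q.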